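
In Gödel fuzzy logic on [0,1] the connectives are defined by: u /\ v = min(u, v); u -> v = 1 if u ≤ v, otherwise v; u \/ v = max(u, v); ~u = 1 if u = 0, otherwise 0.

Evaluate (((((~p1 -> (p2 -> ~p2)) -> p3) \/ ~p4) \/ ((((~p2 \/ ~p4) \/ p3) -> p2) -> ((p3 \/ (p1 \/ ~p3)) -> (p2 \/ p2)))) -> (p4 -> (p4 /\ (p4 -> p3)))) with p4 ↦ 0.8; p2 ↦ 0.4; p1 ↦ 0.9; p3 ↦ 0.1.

~p1: Gödel ¬ of 0.9 = 0 (operand ≠ 0)
~p2: Gödel ¬ of 0.4 = 0 (operand ≠ 0)
(p2 -> ~p2): 0.4 > 0, so result = 0
(~p1 -> (p2 -> ~p2)): 0 ≤ 0, so result = 1
((~p1 -> (p2 -> ~p2)) -> p3): 1 > 0.1, so result = 0.1
~p4: Gödel ¬ of 0.8 = 0 (operand ≠ 0)
(((~p1 -> (p2 -> ~p2)) -> p3) \/ ~p4) = max(0.1, 0) = 0.1
~p2: Gödel ¬ of 0.4 = 0 (operand ≠ 0)
~p4: Gödel ¬ of 0.8 = 0 (operand ≠ 0)
(~p2 \/ ~p4) = max(0, 0) = 0
((~p2 \/ ~p4) \/ p3) = max(0, 0.1) = 0.1
(((~p2 \/ ~p4) \/ p3) -> p2): 0.1 ≤ 0.4, so result = 1
~p3: Gödel ¬ of 0.1 = 0 (operand ≠ 0)
(p1 \/ ~p3) = max(0.9, 0) = 0.9
(p3 \/ (p1 \/ ~p3)) = max(0.1, 0.9) = 0.9
(p2 \/ p2) = max(0.4, 0.4) = 0.4
((p3 \/ (p1 \/ ~p3)) -> (p2 \/ p2)): 0.9 > 0.4, so result = 0.4
((((~p2 \/ ~p4) \/ p3) -> p2) -> ((p3 \/ (p1 \/ ~p3)) -> (p2 \/ p2))): 1 > 0.4, so result = 0.4
((((~p1 -> (p2 -> ~p2)) -> p3) \/ ~p4) \/ ((((~p2 \/ ~p4) \/ p3) -> p2) -> ((p3 \/ (p1 \/ ~p3)) -> (p2 \/ p2)))) = max(0.1, 0.4) = 0.4
(p4 -> p3): 0.8 > 0.1, so result = 0.1
(p4 /\ (p4 -> p3)) = min(0.8, 0.1) = 0.1
(p4 -> (p4 /\ (p4 -> p3))): 0.8 > 0.1, so result = 0.1
(((((~p1 -> (p2 -> ~p2)) -> p3) \/ ~p4) \/ ((((~p2 \/ ~p4) \/ p3) -> p2) -> ((p3 \/ (p1 \/ ~p3)) -> (p2 \/ p2)))) -> (p4 -> (p4 /\ (p4 -> p3)))): 0.4 > 0.1, so result = 0.1

0.10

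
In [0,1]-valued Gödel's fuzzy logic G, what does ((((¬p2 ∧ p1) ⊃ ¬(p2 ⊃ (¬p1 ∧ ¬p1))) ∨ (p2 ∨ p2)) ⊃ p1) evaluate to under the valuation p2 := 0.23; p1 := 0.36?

0.36

¬p2: Gödel ¬ of 0.23 = 0 (operand ≠ 0)
(¬p2 ∧ p1) = min(0, 0.36) = 0
¬p1: Gödel ¬ of 0.36 = 0 (operand ≠ 0)
¬p1: Gödel ¬ of 0.36 = 0 (operand ≠ 0)
(¬p1 ∧ ¬p1) = min(0, 0) = 0
(p2 ⊃ (¬p1 ∧ ¬p1)): 0.23 > 0, so result = 0
¬(p2 ⊃ (¬p1 ∧ ¬p1)): Gödel ¬ of 0 = 1 (operand is 0)
((¬p2 ∧ p1) ⊃ ¬(p2 ⊃ (¬p1 ∧ ¬p1))): 0 ≤ 1, so result = 1
(p2 ∨ p2) = max(0.23, 0.23) = 0.23
(((¬p2 ∧ p1) ⊃ ¬(p2 ⊃ (¬p1 ∧ ¬p1))) ∨ (p2 ∨ p2)) = max(1, 0.23) = 1
((((¬p2 ∧ p1) ⊃ ¬(p2 ⊃ (¬p1 ∧ ¬p1))) ∨ (p2 ∨ p2)) ⊃ p1): 1 > 0.36, so result = 0.36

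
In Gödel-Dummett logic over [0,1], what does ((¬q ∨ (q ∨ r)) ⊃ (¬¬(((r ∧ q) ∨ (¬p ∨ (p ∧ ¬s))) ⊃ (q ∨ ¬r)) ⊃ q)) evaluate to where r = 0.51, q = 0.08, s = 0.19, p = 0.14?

¬q: Gödel ¬ of 0.08 = 0 (operand ≠ 0)
(q ∨ r) = max(0.08, 0.51) = 0.51
(¬q ∨ (q ∨ r)) = max(0, 0.51) = 0.51
(r ∧ q) = min(0.51, 0.08) = 0.08
¬p: Gödel ¬ of 0.14 = 0 (operand ≠ 0)
¬s: Gödel ¬ of 0.19 = 0 (operand ≠ 0)
(p ∧ ¬s) = min(0.14, 0) = 0
(¬p ∨ (p ∧ ¬s)) = max(0, 0) = 0
((r ∧ q) ∨ (¬p ∨ (p ∧ ¬s))) = max(0.08, 0) = 0.08
¬r: Gödel ¬ of 0.51 = 0 (operand ≠ 0)
(q ∨ ¬r) = max(0.08, 0) = 0.08
(((r ∧ q) ∨ (¬p ∨ (p ∧ ¬s))) ⊃ (q ∨ ¬r)): 0.08 ≤ 0.08, so result = 1
¬(((r ∧ q) ∨ (¬p ∨ (p ∧ ¬s))) ⊃ (q ∨ ¬r)): Gödel ¬ of 1 = 0 (operand ≠ 0)
¬¬(((r ∧ q) ∨ (¬p ∨ (p ∧ ¬s))) ⊃ (q ∨ ¬r)): Gödel ¬ of 0 = 1 (operand is 0)
(¬¬(((r ∧ q) ∨ (¬p ∨ (p ∧ ¬s))) ⊃ (q ∨ ¬r)) ⊃ q): 1 > 0.08, so result = 0.08
((¬q ∨ (q ∨ r)) ⊃ (¬¬(((r ∧ q) ∨ (¬p ∨ (p ∧ ¬s))) ⊃ (q ∨ ¬r)) ⊃ q)): 0.51 > 0.08, so result = 0.08

0.08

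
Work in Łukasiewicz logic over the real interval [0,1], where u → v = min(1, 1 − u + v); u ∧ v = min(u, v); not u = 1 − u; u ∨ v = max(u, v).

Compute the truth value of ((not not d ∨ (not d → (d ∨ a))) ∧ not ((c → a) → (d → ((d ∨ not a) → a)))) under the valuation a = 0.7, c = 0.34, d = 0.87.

0.04

not d: Łukasiewicz ¬ gives 1 − 0.87 = 0.13
not not d: Łukasiewicz ¬ gives 1 − 0.13 = 0.87
not d: Łukasiewicz ¬ gives 1 − 0.87 = 0.13
(d ∨ a) = max(0.87, 0.7) = 0.87
(not d → (d ∨ a)): min(1, 1 − 0.13 + 0.87) = 1
(not not d ∨ (not d → (d ∨ a))) = max(0.87, 1) = 1
(c → a): min(1, 1 − 0.34 + 0.7) = 1
not a: Łukasiewicz ¬ gives 1 − 0.7 = 0.3
(d ∨ not a) = max(0.87, 0.3) = 0.87
((d ∨ not a) → a): min(1, 1 − 0.87 + 0.7) = 0.83
(d → ((d ∨ not a) → a)): min(1, 1 − 0.87 + 0.83) = 0.96
((c → a) → (d → ((d ∨ not a) → a))): min(1, 1 − 1 + 0.96) = 0.96
not ((c → a) → (d → ((d ∨ not a) → a))): Łukasiewicz ¬ gives 1 − 0.96 = 0.04
((not not d ∨ (not d → (d ∨ a))) ∧ not ((c → a) → (d → ((d ∨ not a) → a)))) = min(1, 0.04) = 0.04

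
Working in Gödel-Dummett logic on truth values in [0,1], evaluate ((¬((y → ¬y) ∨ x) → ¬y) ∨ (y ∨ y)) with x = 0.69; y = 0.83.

1.00

¬y: Gödel ¬ of 0.83 = 0 (operand ≠ 0)
(y → ¬y): 0.83 > 0, so result = 0
((y → ¬y) ∨ x) = max(0, 0.69) = 0.69
¬((y → ¬y) ∨ x): Gödel ¬ of 0.69 = 0 (operand ≠ 0)
¬y: Gödel ¬ of 0.83 = 0 (operand ≠ 0)
(¬((y → ¬y) ∨ x) → ¬y): 0 ≤ 0, so result = 1
(y ∨ y) = max(0.83, 0.83) = 0.83
((¬((y → ¬y) ∨ x) → ¬y) ∨ (y ∨ y)) = max(1, 0.83) = 1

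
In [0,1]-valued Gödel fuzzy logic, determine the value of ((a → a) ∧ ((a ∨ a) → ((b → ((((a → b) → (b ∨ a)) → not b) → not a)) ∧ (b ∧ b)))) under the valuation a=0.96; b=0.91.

(a → a): 0.96 ≤ 0.96, so result = 1
(a ∨ a) = max(0.96, 0.96) = 0.96
(a → b): 0.96 > 0.91, so result = 0.91
(b ∨ a) = max(0.91, 0.96) = 0.96
((a → b) → (b ∨ a)): 0.91 ≤ 0.96, so result = 1
not b: Gödel ¬ of 0.91 = 0 (operand ≠ 0)
(((a → b) → (b ∨ a)) → not b): 1 > 0, so result = 0
not a: Gödel ¬ of 0.96 = 0 (operand ≠ 0)
((((a → b) → (b ∨ a)) → not b) → not a): 0 ≤ 0, so result = 1
(b → ((((a → b) → (b ∨ a)) → not b) → not a)): 0.91 ≤ 1, so result = 1
(b ∧ b) = min(0.91, 0.91) = 0.91
((b → ((((a → b) → (b ∨ a)) → not b) → not a)) ∧ (b ∧ b)) = min(1, 0.91) = 0.91
((a ∨ a) → ((b → ((((a → b) → (b ∨ a)) → not b) → not a)) ∧ (b ∧ b))): 0.96 > 0.91, so result = 0.91
((a → a) ∧ ((a ∨ a) → ((b → ((((a → b) → (b ∨ a)) → not b) → not a)) ∧ (b ∧ b)))) = min(1, 0.91) = 0.91

0.91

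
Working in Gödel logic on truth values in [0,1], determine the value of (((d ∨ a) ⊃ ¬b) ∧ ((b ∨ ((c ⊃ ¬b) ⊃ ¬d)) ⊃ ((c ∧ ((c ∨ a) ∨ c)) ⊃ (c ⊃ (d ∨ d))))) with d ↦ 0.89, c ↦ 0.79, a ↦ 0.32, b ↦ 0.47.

0.00

(d ∨ a) = max(0.89, 0.32) = 0.89
¬b: Gödel ¬ of 0.47 = 0 (operand ≠ 0)
((d ∨ a) ⊃ ¬b): 0.89 > 0, so result = 0
¬b: Gödel ¬ of 0.47 = 0 (operand ≠ 0)
(c ⊃ ¬b): 0.79 > 0, so result = 0
¬d: Gödel ¬ of 0.89 = 0 (operand ≠ 0)
((c ⊃ ¬b) ⊃ ¬d): 0 ≤ 0, so result = 1
(b ∨ ((c ⊃ ¬b) ⊃ ¬d)) = max(0.47, 1) = 1
(c ∨ a) = max(0.79, 0.32) = 0.79
((c ∨ a) ∨ c) = max(0.79, 0.79) = 0.79
(c ∧ ((c ∨ a) ∨ c)) = min(0.79, 0.79) = 0.79
(d ∨ d) = max(0.89, 0.89) = 0.89
(c ⊃ (d ∨ d)): 0.79 ≤ 0.89, so result = 1
((c ∧ ((c ∨ a) ∨ c)) ⊃ (c ⊃ (d ∨ d))): 0.79 ≤ 1, so result = 1
((b ∨ ((c ⊃ ¬b) ⊃ ¬d)) ⊃ ((c ∧ ((c ∨ a) ∨ c)) ⊃ (c ⊃ (d ∨ d)))): 1 ≤ 1, so result = 1
(((d ∨ a) ⊃ ¬b) ∧ ((b ∨ ((c ⊃ ¬b) ⊃ ¬d)) ⊃ ((c ∧ ((c ∨ a) ∨ c)) ⊃ (c ⊃ (d ∨ d))))) = min(0, 1) = 0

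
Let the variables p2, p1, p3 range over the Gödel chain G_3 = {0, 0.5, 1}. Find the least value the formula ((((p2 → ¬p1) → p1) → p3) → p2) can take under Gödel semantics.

0.00

The minimum is attained at p2 = 0, p1 = 0, p3 = 0:
  ¬p1: Gödel ¬ of 0 = 1 (operand is 0)
  (p2 → ¬p1): 0 ≤ 1, so result = 1
  ((p2 → ¬p1) → p1): 1 > 0, so result = 0
  (((p2 → ¬p1) → p1) → p3): 0 ≤ 0, so result = 1
  ((((p2 → ¬p1) → p1) → p3) → p2): 1 > 0, so result = 0
Checking all 27 assignments confirms none give a value below 0.00.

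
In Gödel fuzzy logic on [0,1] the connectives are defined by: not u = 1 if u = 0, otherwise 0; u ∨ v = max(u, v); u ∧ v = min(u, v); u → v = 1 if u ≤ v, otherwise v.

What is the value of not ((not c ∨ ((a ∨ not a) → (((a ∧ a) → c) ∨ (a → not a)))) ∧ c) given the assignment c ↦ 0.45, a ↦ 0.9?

not c: Gödel ¬ of 0.45 = 0 (operand ≠ 0)
not a: Gödel ¬ of 0.9 = 0 (operand ≠ 0)
(a ∨ not a) = max(0.9, 0) = 0.9
(a ∧ a) = min(0.9, 0.9) = 0.9
((a ∧ a) → c): 0.9 > 0.45, so result = 0.45
not a: Gödel ¬ of 0.9 = 0 (operand ≠ 0)
(a → not a): 0.9 > 0, so result = 0
(((a ∧ a) → c) ∨ (a → not a)) = max(0.45, 0) = 0.45
((a ∨ not a) → (((a ∧ a) → c) ∨ (a → not a))): 0.9 > 0.45, so result = 0.45
(not c ∨ ((a ∨ not a) → (((a ∧ a) → c) ∨ (a → not a)))) = max(0, 0.45) = 0.45
((not c ∨ ((a ∨ not a) → (((a ∧ a) → c) ∨ (a → not a)))) ∧ c) = min(0.45, 0.45) = 0.45
not ((not c ∨ ((a ∨ not a) → (((a ∧ a) → c) ∨ (a → not a)))) ∧ c): Gödel ¬ of 0.45 = 0 (operand ≠ 0)

0.00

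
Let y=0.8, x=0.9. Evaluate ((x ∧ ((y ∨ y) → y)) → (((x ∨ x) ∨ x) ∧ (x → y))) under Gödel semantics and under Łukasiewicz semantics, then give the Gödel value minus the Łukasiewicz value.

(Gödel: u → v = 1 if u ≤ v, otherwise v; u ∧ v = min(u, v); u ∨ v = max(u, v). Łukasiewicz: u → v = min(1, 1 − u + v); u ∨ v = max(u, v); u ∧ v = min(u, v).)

-0.20

Gödel evaluation:
  (y ∨ y) = max(0.8, 0.8) = 0.8
  ((y ∨ y) → y): 0.8 ≤ 0.8, so result = 1
  (x ∧ ((y ∨ y) → y)) = min(0.9, 1) = 0.9
  (x ∨ x) = max(0.9, 0.9) = 0.9
  ((x ∨ x) ∨ x) = max(0.9, 0.9) = 0.9
  (x → y): 0.9 > 0.8, so result = 0.8
  (((x ∨ x) ∨ x) ∧ (x → y)) = min(0.9, 0.8) = 0.8
  ((x ∧ ((y ∨ y) → y)) → (((x ∨ x) ∨ x) ∧ (x → y))): 0.9 > 0.8, so result = 0.8
  Gödel value = 0.8
Łukasiewicz evaluation:
  (y ∨ y) = max(0.8, 0.8) = 0.8
  ((y ∨ y) → y): min(1, 1 − 0.8 + 0.8) = 1
  (x ∧ ((y ∨ y) → y)) = min(0.9, 1) = 0.9
  (x ∨ x) = max(0.9, 0.9) = 0.9
  ((x ∨ x) ∨ x) = max(0.9, 0.9) = 0.9
  (x → y): min(1, 1 − 0.9 + 0.8) = 0.9
  (((x ∨ x) ∨ x) ∧ (x → y)) = min(0.9, 0.9) = 0.9
  ((x ∧ ((y ∨ y) → y)) → (((x ∨ x) ∨ x) ∧ (x → y))): min(1, 1 − 0.9 + 0.9) = 1
  Łukasiewicz value = 1
Difference: 0.8 − 1 = -0.20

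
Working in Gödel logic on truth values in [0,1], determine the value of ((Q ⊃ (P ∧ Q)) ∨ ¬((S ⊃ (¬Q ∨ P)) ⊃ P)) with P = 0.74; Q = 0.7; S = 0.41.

(P ∧ Q) = min(0.74, 0.7) = 0.7
(Q ⊃ (P ∧ Q)): 0.7 ≤ 0.7, so result = 1
¬Q: Gödel ¬ of 0.7 = 0 (operand ≠ 0)
(¬Q ∨ P) = max(0, 0.74) = 0.74
(S ⊃ (¬Q ∨ P)): 0.41 ≤ 0.74, so result = 1
((S ⊃ (¬Q ∨ P)) ⊃ P): 1 > 0.74, so result = 0.74
¬((S ⊃ (¬Q ∨ P)) ⊃ P): Gödel ¬ of 0.74 = 0 (operand ≠ 0)
((Q ⊃ (P ∧ Q)) ∨ ¬((S ⊃ (¬Q ∨ P)) ⊃ P)) = max(1, 0) = 1

1.00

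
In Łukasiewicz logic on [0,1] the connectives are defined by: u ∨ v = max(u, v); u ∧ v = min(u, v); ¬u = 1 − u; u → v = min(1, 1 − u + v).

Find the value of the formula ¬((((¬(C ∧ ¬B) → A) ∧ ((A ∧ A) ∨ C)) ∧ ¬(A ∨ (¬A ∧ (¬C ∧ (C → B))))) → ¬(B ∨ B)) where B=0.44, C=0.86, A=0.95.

0.00

¬B: Łukasiewicz ¬ gives 1 − 0.44 = 0.56
(C ∧ ¬B) = min(0.86, 0.56) = 0.56
¬(C ∧ ¬B): Łukasiewicz ¬ gives 1 − 0.56 = 0.44
(¬(C ∧ ¬B) → A): min(1, 1 − 0.44 + 0.95) = 1
(A ∧ A) = min(0.95, 0.95) = 0.95
((A ∧ A) ∨ C) = max(0.95, 0.86) = 0.95
((¬(C ∧ ¬B) → A) ∧ ((A ∧ A) ∨ C)) = min(1, 0.95) = 0.95
¬A: Łukasiewicz ¬ gives 1 − 0.95 = 0.05
¬C: Łukasiewicz ¬ gives 1 − 0.86 = 0.14
(C → B): min(1, 1 − 0.86 + 0.44) = 0.58
(¬C ∧ (C → B)) = min(0.14, 0.58) = 0.14
(¬A ∧ (¬C ∧ (C → B))) = min(0.05, 0.14) = 0.05
(A ∨ (¬A ∧ (¬C ∧ (C → B)))) = max(0.95, 0.05) = 0.95
¬(A ∨ (¬A ∧ (¬C ∧ (C → B)))): Łukasiewicz ¬ gives 1 − 0.95 = 0.05
(((¬(C ∧ ¬B) → A) ∧ ((A ∧ A) ∨ C)) ∧ ¬(A ∨ (¬A ∧ (¬C ∧ (C → B))))) = min(0.95, 0.05) = 0.05
(B ∨ B) = max(0.44, 0.44) = 0.44
¬(B ∨ B): Łukasiewicz ¬ gives 1 − 0.44 = 0.56
((((¬(C ∧ ¬B) → A) ∧ ((A ∧ A) ∨ C)) ∧ ¬(A ∨ (¬A ∧ (¬C ∧ (C → B))))) → ¬(B ∨ B)): min(1, 1 − 0.05 + 0.56) = 1
¬((((¬(C ∧ ¬B) → A) ∧ ((A ∧ A) ∨ C)) ∧ ¬(A ∨ (¬A ∧ (¬C ∧ (C → B))))) → ¬(B ∨ B)): Łukasiewicz ¬ gives 1 − 1 = 0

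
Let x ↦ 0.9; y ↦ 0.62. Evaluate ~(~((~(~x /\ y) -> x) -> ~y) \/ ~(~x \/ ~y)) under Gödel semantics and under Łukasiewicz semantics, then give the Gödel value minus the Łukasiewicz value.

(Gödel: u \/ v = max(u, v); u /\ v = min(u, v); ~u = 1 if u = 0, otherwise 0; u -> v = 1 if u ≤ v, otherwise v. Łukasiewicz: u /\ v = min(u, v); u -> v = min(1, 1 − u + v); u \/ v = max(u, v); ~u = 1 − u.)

Gödel evaluation:
  ~x: Gödel ¬ of 0.9 = 0 (operand ≠ 0)
  (~x /\ y) = min(0, 0.62) = 0
  ~(~x /\ y): Gödel ¬ of 0 = 1 (operand is 0)
  (~(~x /\ y) -> x): 1 > 0.9, so result = 0.9
  ~y: Gödel ¬ of 0.62 = 0 (operand ≠ 0)
  ((~(~x /\ y) -> x) -> ~y): 0.9 > 0, so result = 0
  ~((~(~x /\ y) -> x) -> ~y): Gödel ¬ of 0 = 1 (operand is 0)
  ~x: Gödel ¬ of 0.9 = 0 (operand ≠ 0)
  ~y: Gödel ¬ of 0.62 = 0 (operand ≠ 0)
  (~x \/ ~y) = max(0, 0) = 0
  ~(~x \/ ~y): Gödel ¬ of 0 = 1 (operand is 0)
  (~((~(~x /\ y) -> x) -> ~y) \/ ~(~x \/ ~y)) = max(1, 1) = 1
  ~(~((~(~x /\ y) -> x) -> ~y) \/ ~(~x \/ ~y)): Gödel ¬ of 1 = 0 (operand ≠ 0)
  Gödel value = 0
Łukasiewicz evaluation:
  ~x: Łukasiewicz ¬ gives 1 − 0.9 = 0.1
  (~x /\ y) = min(0.1, 0.62) = 0.1
  ~(~x /\ y): Łukasiewicz ¬ gives 1 − 0.1 = 0.9
  (~(~x /\ y) -> x): min(1, 1 − 0.9 + 0.9) = 1
  ~y: Łukasiewicz ¬ gives 1 − 0.62 = 0.38
  ((~(~x /\ y) -> x) -> ~y): min(1, 1 − 1 + 0.38) = 0.38
  ~((~(~x /\ y) -> x) -> ~y): Łukasiewicz ¬ gives 1 − 0.38 = 0.62
  ~x: Łukasiewicz ¬ gives 1 − 0.9 = 0.1
  ~y: Łukasiewicz ¬ gives 1 − 0.62 = 0.38
  (~x \/ ~y) = max(0.1, 0.38) = 0.38
  ~(~x \/ ~y): Łukasiewicz ¬ gives 1 − 0.38 = 0.62
  (~((~(~x /\ y) -> x) -> ~y) \/ ~(~x \/ ~y)) = max(0.62, 0.62) = 0.62
  ~(~((~(~x /\ y) -> x) -> ~y) \/ ~(~x \/ ~y)): Łukasiewicz ¬ gives 1 − 0.62 = 0.38
  Łukasiewicz value = 0.38
Difference: 0 − 0.38 = -0.38

-0.38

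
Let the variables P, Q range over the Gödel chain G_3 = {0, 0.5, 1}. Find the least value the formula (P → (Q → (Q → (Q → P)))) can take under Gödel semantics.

Every assignment gives 1. For instance at P = 0, Q = 0:
  (Q → P): 0 ≤ 0, so result = 1
  (Q → (Q → P)): 0 ≤ 1, so result = 1
  (Q → (Q → (Q → P))): 0 ≤ 1, so result = 1
  (P → (Q → (Q → (Q → P)))): 0 ≤ 1, so result = 1
All 9 assignments give value 1 — the formula is a G_3-tautology.

1.00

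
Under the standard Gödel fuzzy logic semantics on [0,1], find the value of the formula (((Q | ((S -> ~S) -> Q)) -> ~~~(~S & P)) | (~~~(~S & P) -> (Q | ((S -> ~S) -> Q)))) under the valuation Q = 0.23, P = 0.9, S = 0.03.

1.00

~S: Gödel ¬ of 0.03 = 0 (operand ≠ 0)
(S -> ~S): 0.03 > 0, so result = 0
((S -> ~S) -> Q): 0 ≤ 0.23, so result = 1
(Q | ((S -> ~S) -> Q)) = max(0.23, 1) = 1
~S: Gödel ¬ of 0.03 = 0 (operand ≠ 0)
(~S & P) = min(0, 0.9) = 0
~(~S & P): Gödel ¬ of 0 = 1 (operand is 0)
~~(~S & P): Gödel ¬ of 1 = 0 (operand ≠ 0)
~~~(~S & P): Gödel ¬ of 0 = 1 (operand is 0)
((Q | ((S -> ~S) -> Q)) -> ~~~(~S & P)): 1 ≤ 1, so result = 1
~S: Gödel ¬ of 0.03 = 0 (operand ≠ 0)
(~S & P) = min(0, 0.9) = 0
~(~S & P): Gödel ¬ of 0 = 1 (operand is 0)
~~(~S & P): Gödel ¬ of 1 = 0 (operand ≠ 0)
~~~(~S & P): Gödel ¬ of 0 = 1 (operand is 0)
~S: Gödel ¬ of 0.03 = 0 (operand ≠ 0)
(S -> ~S): 0.03 > 0, so result = 0
((S -> ~S) -> Q): 0 ≤ 0.23, so result = 1
(Q | ((S -> ~S) -> Q)) = max(0.23, 1) = 1
(~~~(~S & P) -> (Q | ((S -> ~S) -> Q))): 1 ≤ 1, so result = 1
(((Q | ((S -> ~S) -> Q)) -> ~~~(~S & P)) | (~~~(~S & P) -> (Q | ((S -> ~S) -> Q)))) = max(1, 1) = 1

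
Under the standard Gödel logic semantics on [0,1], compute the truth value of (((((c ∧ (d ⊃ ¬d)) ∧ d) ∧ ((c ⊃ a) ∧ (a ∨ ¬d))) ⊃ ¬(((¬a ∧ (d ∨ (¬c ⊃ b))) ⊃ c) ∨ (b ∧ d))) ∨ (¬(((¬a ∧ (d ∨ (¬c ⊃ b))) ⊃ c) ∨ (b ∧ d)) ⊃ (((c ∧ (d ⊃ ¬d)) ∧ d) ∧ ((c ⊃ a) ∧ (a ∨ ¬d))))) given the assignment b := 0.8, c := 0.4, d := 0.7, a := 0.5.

¬d: Gödel ¬ of 0.7 = 0 (operand ≠ 0)
(d ⊃ ¬d): 0.7 > 0, so result = 0
(c ∧ (d ⊃ ¬d)) = min(0.4, 0) = 0
((c ∧ (d ⊃ ¬d)) ∧ d) = min(0, 0.7) = 0
(c ⊃ a): 0.4 ≤ 0.5, so result = 1
¬d: Gödel ¬ of 0.7 = 0 (operand ≠ 0)
(a ∨ ¬d) = max(0.5, 0) = 0.5
((c ⊃ a) ∧ (a ∨ ¬d)) = min(1, 0.5) = 0.5
(((c ∧ (d ⊃ ¬d)) ∧ d) ∧ ((c ⊃ a) ∧ (a ∨ ¬d))) = min(0, 0.5) = 0
¬a: Gödel ¬ of 0.5 = 0 (operand ≠ 0)
¬c: Gödel ¬ of 0.4 = 0 (operand ≠ 0)
(¬c ⊃ b): 0 ≤ 0.8, so result = 1
(d ∨ (¬c ⊃ b)) = max(0.7, 1) = 1
(¬a ∧ (d ∨ (¬c ⊃ b))) = min(0, 1) = 0
((¬a ∧ (d ∨ (¬c ⊃ b))) ⊃ c): 0 ≤ 0.4, so result = 1
(b ∧ d) = min(0.8, 0.7) = 0.7
(((¬a ∧ (d ∨ (¬c ⊃ b))) ⊃ c) ∨ (b ∧ d)) = max(1, 0.7) = 1
¬(((¬a ∧ (d ∨ (¬c ⊃ b))) ⊃ c) ∨ (b ∧ d)): Gödel ¬ of 1 = 0 (operand ≠ 0)
((((c ∧ (d ⊃ ¬d)) ∧ d) ∧ ((c ⊃ a) ∧ (a ∨ ¬d))) ⊃ ¬(((¬a ∧ (d ∨ (¬c ⊃ b))) ⊃ c) ∨ (b ∧ d))): 0 ≤ 0, so result = 1
¬a: Gödel ¬ of 0.5 = 0 (operand ≠ 0)
¬c: Gödel ¬ of 0.4 = 0 (operand ≠ 0)
(¬c ⊃ b): 0 ≤ 0.8, so result = 1
(d ∨ (¬c ⊃ b)) = max(0.7, 1) = 1
(¬a ∧ (d ∨ (¬c ⊃ b))) = min(0, 1) = 0
((¬a ∧ (d ∨ (¬c ⊃ b))) ⊃ c): 0 ≤ 0.4, so result = 1
(b ∧ d) = min(0.8, 0.7) = 0.7
(((¬a ∧ (d ∨ (¬c ⊃ b))) ⊃ c) ∨ (b ∧ d)) = max(1, 0.7) = 1
¬(((¬a ∧ (d ∨ (¬c ⊃ b))) ⊃ c) ∨ (b ∧ d)): Gödel ¬ of 1 = 0 (operand ≠ 0)
¬d: Gödel ¬ of 0.7 = 0 (operand ≠ 0)
(d ⊃ ¬d): 0.7 > 0, so result = 0
(c ∧ (d ⊃ ¬d)) = min(0.4, 0) = 0
((c ∧ (d ⊃ ¬d)) ∧ d) = min(0, 0.7) = 0
(c ⊃ a): 0.4 ≤ 0.5, so result = 1
¬d: Gödel ¬ of 0.7 = 0 (operand ≠ 0)
(a ∨ ¬d) = max(0.5, 0) = 0.5
((c ⊃ a) ∧ (a ∨ ¬d)) = min(1, 0.5) = 0.5
(((c ∧ (d ⊃ ¬d)) ∧ d) ∧ ((c ⊃ a) ∧ (a ∨ ¬d))) = min(0, 0.5) = 0
(¬(((¬a ∧ (d ∨ (¬c ⊃ b))) ⊃ c) ∨ (b ∧ d)) ⊃ (((c ∧ (d ⊃ ¬d)) ∧ d) ∧ ((c ⊃ a) ∧ (a ∨ ¬d)))): 0 ≤ 0, so result = 1
(((((c ∧ (d ⊃ ¬d)) ∧ d) ∧ ((c ⊃ a) ∧ (a ∨ ¬d))) ⊃ ¬(((¬a ∧ (d ∨ (¬c ⊃ b))) ⊃ c) ∨ (b ∧ d))) ∨ (¬(((¬a ∧ (d ∨ (¬c ⊃ b))) ⊃ c) ∨ (b ∧ d)) ⊃ (((c ∧ (d ⊃ ¬d)) ∧ d) ∧ ((c ⊃ a) ∧ (a ∨ ¬d))))) = max(1, 1) = 1

1.00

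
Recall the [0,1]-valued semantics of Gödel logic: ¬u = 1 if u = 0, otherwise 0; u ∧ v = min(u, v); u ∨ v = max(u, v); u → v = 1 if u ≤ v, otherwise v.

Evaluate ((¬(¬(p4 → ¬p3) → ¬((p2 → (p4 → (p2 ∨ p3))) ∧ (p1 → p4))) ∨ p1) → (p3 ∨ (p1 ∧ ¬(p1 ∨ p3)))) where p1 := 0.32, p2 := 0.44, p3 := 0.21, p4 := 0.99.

0.21

¬p3: Gödel ¬ of 0.21 = 0 (operand ≠ 0)
(p4 → ¬p3): 0.99 > 0, so result = 0
¬(p4 → ¬p3): Gödel ¬ of 0 = 1 (operand is 0)
(p2 ∨ p3) = max(0.44, 0.21) = 0.44
(p4 → (p2 ∨ p3)): 0.99 > 0.44, so result = 0.44
(p2 → (p4 → (p2 ∨ p3))): 0.44 ≤ 0.44, so result = 1
(p1 → p4): 0.32 ≤ 0.99, so result = 1
((p2 → (p4 → (p2 ∨ p3))) ∧ (p1 → p4)) = min(1, 1) = 1
¬((p2 → (p4 → (p2 ∨ p3))) ∧ (p1 → p4)): Gödel ¬ of 1 = 0 (operand ≠ 0)
(¬(p4 → ¬p3) → ¬((p2 → (p4 → (p2 ∨ p3))) ∧ (p1 → p4))): 1 > 0, so result = 0
¬(¬(p4 → ¬p3) → ¬((p2 → (p4 → (p2 ∨ p3))) ∧ (p1 → p4))): Gödel ¬ of 0 = 1 (operand is 0)
(¬(¬(p4 → ¬p3) → ¬((p2 → (p4 → (p2 ∨ p3))) ∧ (p1 → p4))) ∨ p1) = max(1, 0.32) = 1
(p1 ∨ p3) = max(0.32, 0.21) = 0.32
¬(p1 ∨ p3): Gödel ¬ of 0.32 = 0 (operand ≠ 0)
(p1 ∧ ¬(p1 ∨ p3)) = min(0.32, 0) = 0
(p3 ∨ (p1 ∧ ¬(p1 ∨ p3))) = max(0.21, 0) = 0.21
((¬(¬(p4 → ¬p3) → ¬((p2 → (p4 → (p2 ∨ p3))) ∧ (p1 → p4))) ∨ p1) → (p3 ∨ (p1 ∧ ¬(p1 ∨ p3)))): 1 > 0.21, so result = 0.21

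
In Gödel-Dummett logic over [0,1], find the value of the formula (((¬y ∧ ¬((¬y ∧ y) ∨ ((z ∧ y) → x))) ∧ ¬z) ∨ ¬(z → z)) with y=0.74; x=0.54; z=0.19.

0.00

¬y: Gödel ¬ of 0.74 = 0 (operand ≠ 0)
¬y: Gödel ¬ of 0.74 = 0 (operand ≠ 0)
(¬y ∧ y) = min(0, 0.74) = 0
(z ∧ y) = min(0.19, 0.74) = 0.19
((z ∧ y) → x): 0.19 ≤ 0.54, so result = 1
((¬y ∧ y) ∨ ((z ∧ y) → x)) = max(0, 1) = 1
¬((¬y ∧ y) ∨ ((z ∧ y) → x)): Gödel ¬ of 1 = 0 (operand ≠ 0)
(¬y ∧ ¬((¬y ∧ y) ∨ ((z ∧ y) → x))) = min(0, 0) = 0
¬z: Gödel ¬ of 0.19 = 0 (operand ≠ 0)
((¬y ∧ ¬((¬y ∧ y) ∨ ((z ∧ y) → x))) ∧ ¬z) = min(0, 0) = 0
(z → z): 0.19 ≤ 0.19, so result = 1
¬(z → z): Gödel ¬ of 1 = 0 (operand ≠ 0)
(((¬y ∧ ¬((¬y ∧ y) ∨ ((z ∧ y) → x))) ∧ ¬z) ∨ ¬(z → z)) = max(0, 0) = 0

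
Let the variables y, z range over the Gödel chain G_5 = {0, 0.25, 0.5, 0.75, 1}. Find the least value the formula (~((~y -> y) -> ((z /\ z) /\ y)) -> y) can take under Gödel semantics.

0.25

The minimum is attained at y = 0.25, z = 0:
  ~y: Gödel ¬ of 0.25 = 0 (operand ≠ 0)
  (~y -> y): 0 ≤ 0.25, so result = 1
  (z /\ z) = min(0, 0) = 0
  ((z /\ z) /\ y) = min(0, 0.25) = 0
  ((~y -> y) -> ((z /\ z) /\ y)): 1 > 0, so result = 0
  ~((~y -> y) -> ((z /\ z) /\ y)): Gödel ¬ of 0 = 1 (operand is 0)
  (~((~y -> y) -> ((z /\ z) /\ y)) -> y): 1 > 0.25, so result = 0.25
Checking all 25 assignments confirms none give a value below 0.25.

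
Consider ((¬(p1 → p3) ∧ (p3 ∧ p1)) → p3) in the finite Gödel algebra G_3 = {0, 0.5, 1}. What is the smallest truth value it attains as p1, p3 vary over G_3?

1.00

Every assignment gives 1. For instance at p1 = 0, p3 = 0:
  (p1 → p3): 0 ≤ 0, so result = 1
  ¬(p1 → p3): Gödel ¬ of 1 = 0 (operand ≠ 0)
  (p3 ∧ p1) = min(0, 0) = 0
  (¬(p1 → p3) ∧ (p3 ∧ p1)) = min(0, 0) = 0
  ((¬(p1 → p3) ∧ (p3 ∧ p1)) → p3): 0 ≤ 0, so result = 1
All 9 assignments give value 1 — the formula is a G_3-tautology.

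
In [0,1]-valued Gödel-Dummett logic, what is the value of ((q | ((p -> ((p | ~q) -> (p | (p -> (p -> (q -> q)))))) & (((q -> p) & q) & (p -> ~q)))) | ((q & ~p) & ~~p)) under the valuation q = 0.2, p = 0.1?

0.20

~q: Gödel ¬ of 0.2 = 0 (operand ≠ 0)
(p | ~q) = max(0.1, 0) = 0.1
(q -> q): 0.2 ≤ 0.2, so result = 1
(p -> (q -> q)): 0.1 ≤ 1, so result = 1
(p -> (p -> (q -> q))): 0.1 ≤ 1, so result = 1
(p | (p -> (p -> (q -> q)))) = max(0.1, 1) = 1
((p | ~q) -> (p | (p -> (p -> (q -> q))))): 0.1 ≤ 1, so result = 1
(p -> ((p | ~q) -> (p | (p -> (p -> (q -> q)))))): 0.1 ≤ 1, so result = 1
(q -> p): 0.2 > 0.1, so result = 0.1
((q -> p) & q) = min(0.1, 0.2) = 0.1
~q: Gödel ¬ of 0.2 = 0 (operand ≠ 0)
(p -> ~q): 0.1 > 0, so result = 0
(((q -> p) & q) & (p -> ~q)) = min(0.1, 0) = 0
((p -> ((p | ~q) -> (p | (p -> (p -> (q -> q)))))) & (((q -> p) & q) & (p -> ~q))) = min(1, 0) = 0
(q | ((p -> ((p | ~q) -> (p | (p -> (p -> (q -> q)))))) & (((q -> p) & q) & (p -> ~q)))) = max(0.2, 0) = 0.2
~p: Gödel ¬ of 0.1 = 0 (operand ≠ 0)
(q & ~p) = min(0.2, 0) = 0
~p: Gödel ¬ of 0.1 = 0 (operand ≠ 0)
~~p: Gödel ¬ of 0 = 1 (operand is 0)
((q & ~p) & ~~p) = min(0, 1) = 0
((q | ((p -> ((p | ~q) -> (p | (p -> (p -> (q -> q)))))) & (((q -> p) & q) & (p -> ~q)))) | ((q & ~p) & ~~p)) = max(0.2, 0) = 0.2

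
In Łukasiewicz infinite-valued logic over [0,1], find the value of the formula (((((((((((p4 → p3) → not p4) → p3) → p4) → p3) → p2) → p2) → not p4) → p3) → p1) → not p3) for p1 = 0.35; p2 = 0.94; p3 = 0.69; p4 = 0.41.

0.96

(p4 → p3): min(1, 1 − 0.41 + 0.69) = 1
not p4: Łukasiewicz ¬ gives 1 − 0.41 = 0.59
((p4 → p3) → not p4): min(1, 1 − 1 + 0.59) = 0.59
(((p4 → p3) → not p4) → p3): min(1, 1 − 0.59 + 0.69) = 1
((((p4 → p3) → not p4) → p3) → p4): min(1, 1 − 1 + 0.41) = 0.41
(((((p4 → p3) → not p4) → p3) → p4) → p3): min(1, 1 − 0.41 + 0.69) = 1
((((((p4 → p3) → not p4) → p3) → p4) → p3) → p2): min(1, 1 − 1 + 0.94) = 0.94
(((((((p4 → p3) → not p4) → p3) → p4) → p3) → p2) → p2): min(1, 1 − 0.94 + 0.94) = 1
not p4: Łukasiewicz ¬ gives 1 − 0.41 = 0.59
((((((((p4 → p3) → not p4) → p3) → p4) → p3) → p2) → p2) → not p4): min(1, 1 − 1 + 0.59) = 0.59
(((((((((p4 → p3) → not p4) → p3) → p4) → p3) → p2) → p2) → not p4) → p3): min(1, 1 − 0.59 + 0.69) = 1
((((((((((p4 → p3) → not p4) → p3) → p4) → p3) → p2) → p2) → not p4) → p3) → p1): min(1, 1 − 1 + 0.35) = 0.35
not p3: Łukasiewicz ¬ gives 1 − 0.69 = 0.31
(((((((((((p4 → p3) → not p4) → p3) → p4) → p3) → p2) → p2) → not p4) → p3) → p1) → not p3): min(1, 1 − 0.35 + 0.31) = 0.96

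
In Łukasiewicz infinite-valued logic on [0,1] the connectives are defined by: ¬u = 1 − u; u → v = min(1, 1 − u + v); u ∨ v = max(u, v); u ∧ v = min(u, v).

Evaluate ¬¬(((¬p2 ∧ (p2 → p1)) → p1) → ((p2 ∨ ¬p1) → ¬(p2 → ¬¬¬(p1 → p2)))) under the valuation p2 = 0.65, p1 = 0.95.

¬p2: Łukasiewicz ¬ gives 1 − 0.65 = 0.35
(p2 → p1): min(1, 1 − 0.65 + 0.95) = 1
(¬p2 ∧ (p2 → p1)) = min(0.35, 1) = 0.35
((¬p2 ∧ (p2 → p1)) → p1): min(1, 1 − 0.35 + 0.95) = 1
¬p1: Łukasiewicz ¬ gives 1 − 0.95 = 0.05
(p2 ∨ ¬p1) = max(0.65, 0.05) = 0.65
(p1 → p2): min(1, 1 − 0.95 + 0.65) = 0.7
¬(p1 → p2): Łukasiewicz ¬ gives 1 − 0.7 = 0.3
¬¬(p1 → p2): Łukasiewicz ¬ gives 1 − 0.3 = 0.7
¬¬¬(p1 → p2): Łukasiewicz ¬ gives 1 − 0.7 = 0.3
(p2 → ¬¬¬(p1 → p2)): min(1, 1 − 0.65 + 0.3) = 0.65
¬(p2 → ¬¬¬(p1 → p2)): Łukasiewicz ¬ gives 1 − 0.65 = 0.35
((p2 ∨ ¬p1) → ¬(p2 → ¬¬¬(p1 → p2))): min(1, 1 − 0.65 + 0.35) = 0.7
(((¬p2 ∧ (p2 → p1)) → p1) → ((p2 ∨ ¬p1) → ¬(p2 → ¬¬¬(p1 → p2)))): min(1, 1 − 1 + 0.7) = 0.7
¬(((¬p2 ∧ (p2 → p1)) → p1) → ((p2 ∨ ¬p1) → ¬(p2 → ¬¬¬(p1 → p2)))): Łukasiewicz ¬ gives 1 − 0.7 = 0.3
¬¬(((¬p2 ∧ (p2 → p1)) → p1) → ((p2 ∨ ¬p1) → ¬(p2 → ¬¬¬(p1 → p2)))): Łukasiewicz ¬ gives 1 − 0.3 = 0.7

0.70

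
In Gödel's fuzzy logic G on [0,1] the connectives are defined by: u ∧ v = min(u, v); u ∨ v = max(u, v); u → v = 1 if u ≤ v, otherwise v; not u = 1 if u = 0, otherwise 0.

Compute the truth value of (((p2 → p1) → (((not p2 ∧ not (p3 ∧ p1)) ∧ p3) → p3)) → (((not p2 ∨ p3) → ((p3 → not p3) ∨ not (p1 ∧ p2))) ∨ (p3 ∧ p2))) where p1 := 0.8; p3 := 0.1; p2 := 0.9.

0.10

(p2 → p1): 0.9 > 0.8, so result = 0.8
not p2: Gödel ¬ of 0.9 = 0 (operand ≠ 0)
(p3 ∧ p1) = min(0.1, 0.8) = 0.1
not (p3 ∧ p1): Gödel ¬ of 0.1 = 0 (operand ≠ 0)
(not p2 ∧ not (p3 ∧ p1)) = min(0, 0) = 0
((not p2 ∧ not (p3 ∧ p1)) ∧ p3) = min(0, 0.1) = 0
(((not p2 ∧ not (p3 ∧ p1)) ∧ p3) → p3): 0 ≤ 0.1, so result = 1
((p2 → p1) → (((not p2 ∧ not (p3 ∧ p1)) ∧ p3) → p3)): 0.8 ≤ 1, so result = 1
not p2: Gödel ¬ of 0.9 = 0 (operand ≠ 0)
(not p2 ∨ p3) = max(0, 0.1) = 0.1
not p3: Gödel ¬ of 0.1 = 0 (operand ≠ 0)
(p3 → not p3): 0.1 > 0, so result = 0
(p1 ∧ p2) = min(0.8, 0.9) = 0.8
not (p1 ∧ p2): Gödel ¬ of 0.8 = 0 (operand ≠ 0)
((p3 → not p3) ∨ not (p1 ∧ p2)) = max(0, 0) = 0
((not p2 ∨ p3) → ((p3 → not p3) ∨ not (p1 ∧ p2))): 0.1 > 0, so result = 0
(p3 ∧ p2) = min(0.1, 0.9) = 0.1
(((not p2 ∨ p3) → ((p3 → not p3) ∨ not (p1 ∧ p2))) ∨ (p3 ∧ p2)) = max(0, 0.1) = 0.1
(((p2 → p1) → (((not p2 ∧ not (p3 ∧ p1)) ∧ p3) → p3)) → (((not p2 ∨ p3) → ((p3 → not p3) ∨ not (p1 ∧ p2))) ∨ (p3 ∧ p2))): 1 > 0.1, so result = 0.1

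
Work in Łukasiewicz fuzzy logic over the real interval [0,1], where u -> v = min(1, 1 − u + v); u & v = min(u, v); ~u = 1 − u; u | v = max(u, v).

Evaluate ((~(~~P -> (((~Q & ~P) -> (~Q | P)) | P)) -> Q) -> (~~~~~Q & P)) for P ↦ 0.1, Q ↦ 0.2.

0.10

~P: Łukasiewicz ¬ gives 1 − 0.1 = 0.9
~~P: Łukasiewicz ¬ gives 1 − 0.9 = 0.1
~Q: Łukasiewicz ¬ gives 1 − 0.2 = 0.8
~P: Łukasiewicz ¬ gives 1 − 0.1 = 0.9
(~Q & ~P) = min(0.8, 0.9) = 0.8
~Q: Łukasiewicz ¬ gives 1 − 0.2 = 0.8
(~Q | P) = max(0.8, 0.1) = 0.8
((~Q & ~P) -> (~Q | P)): min(1, 1 − 0.8 + 0.8) = 1
(((~Q & ~P) -> (~Q | P)) | P) = max(1, 0.1) = 1
(~~P -> (((~Q & ~P) -> (~Q | P)) | P)): min(1, 1 − 0.1 + 1) = 1
~(~~P -> (((~Q & ~P) -> (~Q | P)) | P)): Łukasiewicz ¬ gives 1 − 1 = 0
(~(~~P -> (((~Q & ~P) -> (~Q | P)) | P)) -> Q): min(1, 1 − 0 + 0.2) = 1
~Q: Łukasiewicz ¬ gives 1 − 0.2 = 0.8
~~Q: Łukasiewicz ¬ gives 1 − 0.8 = 0.2
~~~Q: Łukasiewicz ¬ gives 1 − 0.2 = 0.8
~~~~Q: Łukasiewicz ¬ gives 1 − 0.8 = 0.2
~~~~~Q: Łukasiewicz ¬ gives 1 − 0.2 = 0.8
(~~~~~Q & P) = min(0.8, 0.1) = 0.1
((~(~~P -> (((~Q & ~P) -> (~Q | P)) | P)) -> Q) -> (~~~~~Q & P)): min(1, 1 − 1 + 0.1) = 0.1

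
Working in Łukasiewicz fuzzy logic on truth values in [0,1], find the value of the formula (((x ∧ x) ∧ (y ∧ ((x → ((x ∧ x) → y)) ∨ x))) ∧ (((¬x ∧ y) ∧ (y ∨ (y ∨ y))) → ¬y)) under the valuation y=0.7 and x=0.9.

0.70

(x ∧ x) = min(0.9, 0.9) = 0.9
(x ∧ x) = min(0.9, 0.9) = 0.9
((x ∧ x) → y): min(1, 1 − 0.9 + 0.7) = 0.8
(x → ((x ∧ x) → y)): min(1, 1 − 0.9 + 0.8) = 0.9
((x → ((x ∧ x) → y)) ∨ x) = max(0.9, 0.9) = 0.9
(y ∧ ((x → ((x ∧ x) → y)) ∨ x)) = min(0.7, 0.9) = 0.7
((x ∧ x) ∧ (y ∧ ((x → ((x ∧ x) → y)) ∨ x))) = min(0.9, 0.7) = 0.7
¬x: Łukasiewicz ¬ gives 1 − 0.9 = 0.1
(¬x ∧ y) = min(0.1, 0.7) = 0.1
(y ∨ y) = max(0.7, 0.7) = 0.7
(y ∨ (y ∨ y)) = max(0.7, 0.7) = 0.7
((¬x ∧ y) ∧ (y ∨ (y ∨ y))) = min(0.1, 0.7) = 0.1
¬y: Łukasiewicz ¬ gives 1 − 0.7 = 0.3
(((¬x ∧ y) ∧ (y ∨ (y ∨ y))) → ¬y): min(1, 1 − 0.1 + 0.3) = 1
(((x ∧ x) ∧ (y ∧ ((x → ((x ∧ x) → y)) ∨ x))) ∧ (((¬x ∧ y) ∧ (y ∨ (y ∨ y))) → ¬y)) = min(0.7, 1) = 0.7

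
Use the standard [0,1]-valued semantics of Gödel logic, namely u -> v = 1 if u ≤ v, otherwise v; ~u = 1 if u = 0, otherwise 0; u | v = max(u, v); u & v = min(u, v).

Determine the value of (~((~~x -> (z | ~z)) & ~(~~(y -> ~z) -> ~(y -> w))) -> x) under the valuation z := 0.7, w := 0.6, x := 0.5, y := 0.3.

~x: Gödel ¬ of 0.5 = 0 (operand ≠ 0)
~~x: Gödel ¬ of 0 = 1 (operand is 0)
~z: Gödel ¬ of 0.7 = 0 (operand ≠ 0)
(z | ~z) = max(0.7, 0) = 0.7
(~~x -> (z | ~z)): 1 > 0.7, so result = 0.7
~z: Gödel ¬ of 0.7 = 0 (operand ≠ 0)
(y -> ~z): 0.3 > 0, so result = 0
~(y -> ~z): Gödel ¬ of 0 = 1 (operand is 0)
~~(y -> ~z): Gödel ¬ of 1 = 0 (operand ≠ 0)
(y -> w): 0.3 ≤ 0.6, so result = 1
~(y -> w): Gödel ¬ of 1 = 0 (operand ≠ 0)
(~~(y -> ~z) -> ~(y -> w)): 0 ≤ 0, so result = 1
~(~~(y -> ~z) -> ~(y -> w)): Gödel ¬ of 1 = 0 (operand ≠ 0)
((~~x -> (z | ~z)) & ~(~~(y -> ~z) -> ~(y -> w))) = min(0.7, 0) = 0
~((~~x -> (z | ~z)) & ~(~~(y -> ~z) -> ~(y -> w))): Gödel ¬ of 0 = 1 (operand is 0)
(~((~~x -> (z | ~z)) & ~(~~(y -> ~z) -> ~(y -> w))) -> x): 1 > 0.5, so result = 0.5

0.50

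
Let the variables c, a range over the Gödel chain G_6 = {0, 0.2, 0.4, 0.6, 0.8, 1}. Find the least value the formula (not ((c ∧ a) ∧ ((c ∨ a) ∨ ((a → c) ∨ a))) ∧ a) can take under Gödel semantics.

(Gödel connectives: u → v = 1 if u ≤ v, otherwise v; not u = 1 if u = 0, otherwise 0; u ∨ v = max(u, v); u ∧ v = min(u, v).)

The minimum is attained at c = 0, a = 0:
  (c ∧ a) = min(0, 0) = 0
  (c ∨ a) = max(0, 0) = 0
  (a → c): 0 ≤ 0, so result = 1
  ((a → c) ∨ a) = max(1, 0) = 1
  ((c ∨ a) ∨ ((a → c) ∨ a)) = max(0, 1) = 1
  ((c ∧ a) ∧ ((c ∨ a) ∨ ((a → c) ∨ a))) = min(0, 1) = 0
  not ((c ∧ a) ∧ ((c ∨ a) ∨ ((a → c) ∨ a))): Gödel ¬ of 0 = 1 (operand is 0)
  (not ((c ∧ a) ∧ ((c ∨ a) ∨ ((a → c) ∨ a))) ∧ a) = min(1, 0) = 0
Checking all 36 assignments confirms none give a value below 0.00.

0.00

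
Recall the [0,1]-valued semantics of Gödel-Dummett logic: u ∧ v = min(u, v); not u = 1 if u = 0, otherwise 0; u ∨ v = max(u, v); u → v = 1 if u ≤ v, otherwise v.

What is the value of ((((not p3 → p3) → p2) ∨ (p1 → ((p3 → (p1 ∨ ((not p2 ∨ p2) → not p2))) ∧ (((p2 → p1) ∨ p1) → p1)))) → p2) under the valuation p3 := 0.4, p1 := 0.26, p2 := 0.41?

0.41

not p3: Gödel ¬ of 0.4 = 0 (operand ≠ 0)
(not p3 → p3): 0 ≤ 0.4, so result = 1
((not p3 → p3) → p2): 1 > 0.41, so result = 0.41
not p2: Gödel ¬ of 0.41 = 0 (operand ≠ 0)
(not p2 ∨ p2) = max(0, 0.41) = 0.41
not p2: Gödel ¬ of 0.41 = 0 (operand ≠ 0)
((not p2 ∨ p2) → not p2): 0.41 > 0, so result = 0
(p1 ∨ ((not p2 ∨ p2) → not p2)) = max(0.26, 0) = 0.26
(p3 → (p1 ∨ ((not p2 ∨ p2) → not p2))): 0.4 > 0.26, so result = 0.26
(p2 → p1): 0.41 > 0.26, so result = 0.26
((p2 → p1) ∨ p1) = max(0.26, 0.26) = 0.26
(((p2 → p1) ∨ p1) → p1): 0.26 ≤ 0.26, so result = 1
((p3 → (p1 ∨ ((not p2 ∨ p2) → not p2))) ∧ (((p2 → p1) ∨ p1) → p1)) = min(0.26, 1) = 0.26
(p1 → ((p3 → (p1 ∨ ((not p2 ∨ p2) → not p2))) ∧ (((p2 → p1) ∨ p1) → p1))): 0.26 ≤ 0.26, so result = 1
(((not p3 → p3) → p2) ∨ (p1 → ((p3 → (p1 ∨ ((not p2 ∨ p2) → not p2))) ∧ (((p2 → p1) ∨ p1) → p1)))) = max(0.41, 1) = 1
((((not p3 → p3) → p2) ∨ (p1 → ((p3 → (p1 ∨ ((not p2 ∨ p2) → not p2))) ∧ (((p2 → p1) ∨ p1) → p1)))) → p2): 1 > 0.41, so result = 0.41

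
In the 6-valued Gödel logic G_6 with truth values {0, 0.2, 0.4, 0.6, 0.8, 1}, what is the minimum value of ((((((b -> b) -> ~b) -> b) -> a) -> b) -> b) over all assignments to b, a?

0.20

The minimum is attained at b = 0.2, a = 0:
  (b -> b): 0.2 ≤ 0.2, so result = 1
  ~b: Gödel ¬ of 0.2 = 0 (operand ≠ 0)
  ((b -> b) -> ~b): 1 > 0, so result = 0
  (((b -> b) -> ~b) -> b): 0 ≤ 0.2, so result = 1
  ((((b -> b) -> ~b) -> b) -> a): 1 > 0, so result = 0
  (((((b -> b) -> ~b) -> b) -> a) -> b): 0 ≤ 0.2, so result = 1
  ((((((b -> b) -> ~b) -> b) -> a) -> b) -> b): 1 > 0.2, so result = 0.2
Checking all 36 assignments confirms none give a value below 0.20.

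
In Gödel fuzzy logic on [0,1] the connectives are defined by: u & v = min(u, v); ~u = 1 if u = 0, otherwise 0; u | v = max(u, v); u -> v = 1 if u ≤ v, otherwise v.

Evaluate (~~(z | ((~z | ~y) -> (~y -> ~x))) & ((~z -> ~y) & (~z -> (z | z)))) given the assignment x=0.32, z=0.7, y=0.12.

1.00

~z: Gödel ¬ of 0.7 = 0 (operand ≠ 0)
~y: Gödel ¬ of 0.12 = 0 (operand ≠ 0)
(~z | ~y) = max(0, 0) = 0
~y: Gödel ¬ of 0.12 = 0 (operand ≠ 0)
~x: Gödel ¬ of 0.32 = 0 (operand ≠ 0)
(~y -> ~x): 0 ≤ 0, so result = 1
((~z | ~y) -> (~y -> ~x)): 0 ≤ 1, so result = 1
(z | ((~z | ~y) -> (~y -> ~x))) = max(0.7, 1) = 1
~(z | ((~z | ~y) -> (~y -> ~x))): Gödel ¬ of 1 = 0 (operand ≠ 0)
~~(z | ((~z | ~y) -> (~y -> ~x))): Gödel ¬ of 0 = 1 (operand is 0)
~z: Gödel ¬ of 0.7 = 0 (operand ≠ 0)
~y: Gödel ¬ of 0.12 = 0 (operand ≠ 0)
(~z -> ~y): 0 ≤ 0, so result = 1
~z: Gödel ¬ of 0.7 = 0 (operand ≠ 0)
(z | z) = max(0.7, 0.7) = 0.7
(~z -> (z | z)): 0 ≤ 0.7, so result = 1
((~z -> ~y) & (~z -> (z | z))) = min(1, 1) = 1
(~~(z | ((~z | ~y) -> (~y -> ~x))) & ((~z -> ~y) & (~z -> (z | z)))) = min(1, 1) = 1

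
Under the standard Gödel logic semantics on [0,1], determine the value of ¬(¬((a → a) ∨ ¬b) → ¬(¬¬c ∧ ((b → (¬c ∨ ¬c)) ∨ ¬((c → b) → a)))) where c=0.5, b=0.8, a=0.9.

0.00

(a → a): 0.9 ≤ 0.9, so result = 1
¬b: Gödel ¬ of 0.8 = 0 (operand ≠ 0)
((a → a) ∨ ¬b) = max(1, 0) = 1
¬((a → a) ∨ ¬b): Gödel ¬ of 1 = 0 (operand ≠ 0)
¬c: Gödel ¬ of 0.5 = 0 (operand ≠ 0)
¬¬c: Gödel ¬ of 0 = 1 (operand is 0)
¬c: Gödel ¬ of 0.5 = 0 (operand ≠ 0)
¬c: Gödel ¬ of 0.5 = 0 (operand ≠ 0)
(¬c ∨ ¬c) = max(0, 0) = 0
(b → (¬c ∨ ¬c)): 0.8 > 0, so result = 0
(c → b): 0.5 ≤ 0.8, so result = 1
((c → b) → a): 1 > 0.9, so result = 0.9
¬((c → b) → a): Gödel ¬ of 0.9 = 0 (operand ≠ 0)
((b → (¬c ∨ ¬c)) ∨ ¬((c → b) → a)) = max(0, 0) = 0
(¬¬c ∧ ((b → (¬c ∨ ¬c)) ∨ ¬((c → b) → a))) = min(1, 0) = 0
¬(¬¬c ∧ ((b → (¬c ∨ ¬c)) ∨ ¬((c → b) → a))): Gödel ¬ of 0 = 1 (operand is 0)
(¬((a → a) ∨ ¬b) → ¬(¬¬c ∧ ((b → (¬c ∨ ¬c)) ∨ ¬((c → b) → a)))): 0 ≤ 1, so result = 1
¬(¬((a → a) ∨ ¬b) → ¬(¬¬c ∧ ((b → (¬c ∨ ¬c)) ∨ ¬((c → b) → a)))): Gödel ¬ of 1 = 0 (operand ≠ 0)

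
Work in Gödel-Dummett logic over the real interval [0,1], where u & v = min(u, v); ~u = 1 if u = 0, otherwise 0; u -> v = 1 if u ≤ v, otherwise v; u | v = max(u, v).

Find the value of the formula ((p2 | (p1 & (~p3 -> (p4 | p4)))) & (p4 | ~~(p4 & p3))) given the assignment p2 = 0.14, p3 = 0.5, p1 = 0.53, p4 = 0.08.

0.53

~p3: Gödel ¬ of 0.5 = 0 (operand ≠ 0)
(p4 | p4) = max(0.08, 0.08) = 0.08
(~p3 -> (p4 | p4)): 0 ≤ 0.08, so result = 1
(p1 & (~p3 -> (p4 | p4))) = min(0.53, 1) = 0.53
(p2 | (p1 & (~p3 -> (p4 | p4)))) = max(0.14, 0.53) = 0.53
(p4 & p3) = min(0.08, 0.5) = 0.08
~(p4 & p3): Gödel ¬ of 0.08 = 0 (operand ≠ 0)
~~(p4 & p3): Gödel ¬ of 0 = 1 (operand is 0)
(p4 | ~~(p4 & p3)) = max(0.08, 1) = 1
((p2 | (p1 & (~p3 -> (p4 | p4)))) & (p4 | ~~(p4 & p3))) = min(0.53, 1) = 0.53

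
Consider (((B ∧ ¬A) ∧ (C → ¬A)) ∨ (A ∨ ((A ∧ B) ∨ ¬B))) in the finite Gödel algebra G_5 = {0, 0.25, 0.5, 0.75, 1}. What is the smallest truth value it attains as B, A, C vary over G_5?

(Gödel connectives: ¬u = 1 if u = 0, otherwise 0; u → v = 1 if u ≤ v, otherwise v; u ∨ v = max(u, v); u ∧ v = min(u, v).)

0.25

The minimum is attained at B = 0.25, A = 0, C = 0:
  ¬A: Gödel ¬ of 0 = 1 (operand is 0)
  (B ∧ ¬A) = min(0.25, 1) = 0.25
  ¬A: Gödel ¬ of 0 = 1 (operand is 0)
  (C → ¬A): 0 ≤ 1, so result = 1
  ((B ∧ ¬A) ∧ (C → ¬A)) = min(0.25, 1) = 0.25
  (A ∧ B) = min(0, 0.25) = 0
  ¬B: Gödel ¬ of 0.25 = 0 (operand ≠ 0)
  ((A ∧ B) ∨ ¬B) = max(0, 0) = 0
  (A ∨ ((A ∧ B) ∨ ¬B)) = max(0, 0) = 0
  (((B ∧ ¬A) ∧ (C → ¬A)) ∨ (A ∨ ((A ∧ B) ∨ ¬B))) = max(0.25, 0) = 0.25
Checking all 125 assignments confirms none give a value below 0.25.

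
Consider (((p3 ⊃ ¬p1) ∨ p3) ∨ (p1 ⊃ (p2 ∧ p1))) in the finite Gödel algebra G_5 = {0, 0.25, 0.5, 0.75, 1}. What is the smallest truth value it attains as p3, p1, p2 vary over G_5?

The minimum is attained at p3 = 0.25, p1 = 0.25, p2 = 0:
  ¬p1: Gödel ¬ of 0.25 = 0 (operand ≠ 0)
  (p3 ⊃ ¬p1): 0.25 > 0, so result = 0
  ((p3 ⊃ ¬p1) ∨ p3) = max(0, 0.25) = 0.25
  (p2 ∧ p1) = min(0, 0.25) = 0
  (p1 ⊃ (p2 ∧ p1)): 0.25 > 0, so result = 0
  (((p3 ⊃ ¬p1) ∨ p3) ∨ (p1 ⊃ (p2 ∧ p1))) = max(0.25, 0) = 0.25
Checking all 125 assignments confirms none give a value below 0.25.

0.25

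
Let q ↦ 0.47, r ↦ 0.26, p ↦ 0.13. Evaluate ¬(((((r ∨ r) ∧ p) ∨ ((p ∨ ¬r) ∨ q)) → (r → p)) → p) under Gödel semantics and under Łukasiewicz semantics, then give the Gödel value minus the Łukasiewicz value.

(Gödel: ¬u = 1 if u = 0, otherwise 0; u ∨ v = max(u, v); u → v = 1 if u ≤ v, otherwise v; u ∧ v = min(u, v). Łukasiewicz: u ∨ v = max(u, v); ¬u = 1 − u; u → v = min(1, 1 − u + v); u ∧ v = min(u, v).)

Gödel evaluation:
  (r ∨ r) = max(0.26, 0.26) = 0.26
  ((r ∨ r) ∧ p) = min(0.26, 0.13) = 0.13
  ¬r: Gödel ¬ of 0.26 = 0 (operand ≠ 0)
  (p ∨ ¬r) = max(0.13, 0) = 0.13
  ((p ∨ ¬r) ∨ q) = max(0.13, 0.47) = 0.47
  (((r ∨ r) ∧ p) ∨ ((p ∨ ¬r) ∨ q)) = max(0.13, 0.47) = 0.47
  (r → p): 0.26 > 0.13, so result = 0.13
  ((((r ∨ r) ∧ p) ∨ ((p ∨ ¬r) ∨ q)) → (r → p)): 0.47 > 0.13, so result = 0.13
  (((((r ∨ r) ∧ p) ∨ ((p ∨ ¬r) ∨ q)) → (r → p)) → p): 0.13 ≤ 0.13, so result = 1
  ¬(((((r ∨ r) ∧ p) ∨ ((p ∨ ¬r) ∨ q)) → (r → p)) → p): Gödel ¬ of 1 = 0 (operand ≠ 0)
  Gödel value = 0
Łukasiewicz evaluation:
  (r ∨ r) = max(0.26, 0.26) = 0.26
  ((r ∨ r) ∧ p) = min(0.26, 0.13) = 0.13
  ¬r: Łukasiewicz ¬ gives 1 − 0.26 = 0.74
  (p ∨ ¬r) = max(0.13, 0.74) = 0.74
  ((p ∨ ¬r) ∨ q) = max(0.74, 0.47) = 0.74
  (((r ∨ r) ∧ p) ∨ ((p ∨ ¬r) ∨ q)) = max(0.13, 0.74) = 0.74
  (r → p): min(1, 1 − 0.26 + 0.13) = 0.87
  ((((r ∨ r) ∧ p) ∨ ((p ∨ ¬r) ∨ q)) → (r → p)): min(1, 1 − 0.74 + 0.87) = 1
  (((((r ∨ r) ∧ p) ∨ ((p ∨ ¬r) ∨ q)) → (r → p)) → p): min(1, 1 − 1 + 0.13) = 0.13
  ¬(((((r ∨ r) ∧ p) ∨ ((p ∨ ¬r) ∨ q)) → (r → p)) → p): Łukasiewicz ¬ gives 1 − 0.13 = 0.87
  Łukasiewicz value = 0.87
Difference: 0 − 0.87 = -0.87

-0.87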